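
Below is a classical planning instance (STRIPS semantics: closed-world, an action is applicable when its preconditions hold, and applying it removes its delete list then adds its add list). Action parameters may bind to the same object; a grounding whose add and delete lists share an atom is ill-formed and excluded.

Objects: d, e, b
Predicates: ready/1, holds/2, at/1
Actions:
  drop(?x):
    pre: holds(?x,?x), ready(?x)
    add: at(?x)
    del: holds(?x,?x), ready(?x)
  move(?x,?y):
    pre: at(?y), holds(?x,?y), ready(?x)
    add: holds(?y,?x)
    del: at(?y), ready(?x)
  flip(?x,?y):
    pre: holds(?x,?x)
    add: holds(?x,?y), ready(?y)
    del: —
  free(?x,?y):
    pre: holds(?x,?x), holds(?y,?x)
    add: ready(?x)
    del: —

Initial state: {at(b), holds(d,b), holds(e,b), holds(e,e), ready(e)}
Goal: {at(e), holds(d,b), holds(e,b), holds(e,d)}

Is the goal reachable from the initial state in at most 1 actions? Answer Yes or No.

No

1. flip(e,d)  →  {at(b), holds(d,b), holds(e,b), holds(e,d), holds(e,e), ready(d), ready(e)}
2. drop(e)  →  {at(b), at(e), holds(d,b), holds(e,b), holds(e,d), ready(d)}
optimal plan length = 2; 2 > 1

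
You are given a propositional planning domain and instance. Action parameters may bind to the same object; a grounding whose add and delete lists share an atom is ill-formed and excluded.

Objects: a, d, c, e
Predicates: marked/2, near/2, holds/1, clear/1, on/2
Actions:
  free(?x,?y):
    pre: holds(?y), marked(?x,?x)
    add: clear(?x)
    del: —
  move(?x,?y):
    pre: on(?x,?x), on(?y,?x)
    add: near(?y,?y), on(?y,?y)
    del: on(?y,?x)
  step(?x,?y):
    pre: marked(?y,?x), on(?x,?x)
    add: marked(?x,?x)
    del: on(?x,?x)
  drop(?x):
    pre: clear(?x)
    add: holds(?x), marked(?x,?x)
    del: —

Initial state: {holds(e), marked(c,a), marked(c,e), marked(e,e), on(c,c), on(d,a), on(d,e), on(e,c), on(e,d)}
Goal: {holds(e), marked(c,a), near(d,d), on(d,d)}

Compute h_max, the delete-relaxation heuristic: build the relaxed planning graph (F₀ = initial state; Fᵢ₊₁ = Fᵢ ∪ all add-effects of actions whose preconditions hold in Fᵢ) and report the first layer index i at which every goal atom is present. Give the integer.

F0 = init (9 atoms)
F1 = F0 ∪ {clear(e), near(e,e), on(e,e)}  (12 atoms)
F2 = F1 ∪ {near(d,d), on(d,d)}  (14 atoms)
goal ⊆ F2  ⇒  h_max = 2

2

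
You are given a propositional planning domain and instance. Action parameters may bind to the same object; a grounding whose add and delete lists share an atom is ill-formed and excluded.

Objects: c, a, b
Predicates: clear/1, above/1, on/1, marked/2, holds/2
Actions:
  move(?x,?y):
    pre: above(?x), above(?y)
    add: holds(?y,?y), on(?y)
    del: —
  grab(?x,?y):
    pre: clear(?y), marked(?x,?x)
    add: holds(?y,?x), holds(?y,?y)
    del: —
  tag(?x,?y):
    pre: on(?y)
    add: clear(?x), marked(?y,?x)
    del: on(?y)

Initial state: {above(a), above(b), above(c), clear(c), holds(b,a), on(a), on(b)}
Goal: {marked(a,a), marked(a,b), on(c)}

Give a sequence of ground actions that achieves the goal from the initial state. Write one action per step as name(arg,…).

move(c,c); tag(a,a); move(c,a); tag(b,a)

1. move(c,c)  →  {above(a), above(b), above(c), clear(c), holds(b,a), holds(c,c), on(a), on(b), on(c)}
2. tag(a,a)  →  {above(a), above(b), above(c), clear(a), clear(c), holds(b,a), holds(c,c), marked(a,a), on(b), on(c)}
3. move(c,a)  →  {above(a), above(b), above(c), clear(a), clear(c), holds(a,a), holds(b,a), holds(c,c), marked(a,a), on(a), on(b), on(c)}
4. tag(b,a)  →  {above(a), above(b), above(c), clear(a), clear(b), clear(c), holds(a,a), holds(b,a), holds(c,c), marked(a,a), marked(a,b), on(b), on(c)}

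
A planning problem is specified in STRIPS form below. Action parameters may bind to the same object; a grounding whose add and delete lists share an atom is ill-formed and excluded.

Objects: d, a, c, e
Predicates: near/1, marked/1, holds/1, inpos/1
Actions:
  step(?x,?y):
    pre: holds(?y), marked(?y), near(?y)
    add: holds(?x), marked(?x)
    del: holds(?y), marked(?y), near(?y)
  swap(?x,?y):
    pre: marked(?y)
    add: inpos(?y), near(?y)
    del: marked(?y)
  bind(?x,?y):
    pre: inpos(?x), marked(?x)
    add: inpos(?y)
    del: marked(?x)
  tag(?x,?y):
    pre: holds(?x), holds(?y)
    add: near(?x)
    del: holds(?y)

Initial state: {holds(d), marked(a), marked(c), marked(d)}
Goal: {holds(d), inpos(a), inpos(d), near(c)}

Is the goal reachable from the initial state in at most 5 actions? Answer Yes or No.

1. swap(d,d)  →  {holds(d), inpos(d), marked(a), marked(c), near(d)}
2. swap(d,a)  →  {holds(d), inpos(a), inpos(d), marked(c), near(a), near(d)}
3. swap(d,c)  →  {holds(d), inpos(a), inpos(c), inpos(d), near(a), near(c), near(d)}
optimal plan length = 3; 3 ≤ 5

Yes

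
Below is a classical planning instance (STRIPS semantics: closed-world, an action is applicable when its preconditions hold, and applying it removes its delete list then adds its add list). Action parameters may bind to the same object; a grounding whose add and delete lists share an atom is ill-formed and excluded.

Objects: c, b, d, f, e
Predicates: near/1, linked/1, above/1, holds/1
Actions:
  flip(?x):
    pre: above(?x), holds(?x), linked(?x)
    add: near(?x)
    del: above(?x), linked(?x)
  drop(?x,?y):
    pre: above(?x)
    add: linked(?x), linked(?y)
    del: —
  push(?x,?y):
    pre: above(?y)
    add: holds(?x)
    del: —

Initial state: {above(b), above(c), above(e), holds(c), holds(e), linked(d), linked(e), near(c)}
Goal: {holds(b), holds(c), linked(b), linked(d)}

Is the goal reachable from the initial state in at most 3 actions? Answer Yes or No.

Yes

1. drop(c,b)  →  {above(b), above(c), above(e), holds(c), holds(e), linked(b), linked(c), linked(d), linked(e), near(c)}
2. push(b,c)  →  {above(b), above(c), above(e), holds(b), holds(c), holds(e), linked(b), linked(c), linked(d), linked(e), near(c)}
optimal plan length = 2; 2 ≤ 3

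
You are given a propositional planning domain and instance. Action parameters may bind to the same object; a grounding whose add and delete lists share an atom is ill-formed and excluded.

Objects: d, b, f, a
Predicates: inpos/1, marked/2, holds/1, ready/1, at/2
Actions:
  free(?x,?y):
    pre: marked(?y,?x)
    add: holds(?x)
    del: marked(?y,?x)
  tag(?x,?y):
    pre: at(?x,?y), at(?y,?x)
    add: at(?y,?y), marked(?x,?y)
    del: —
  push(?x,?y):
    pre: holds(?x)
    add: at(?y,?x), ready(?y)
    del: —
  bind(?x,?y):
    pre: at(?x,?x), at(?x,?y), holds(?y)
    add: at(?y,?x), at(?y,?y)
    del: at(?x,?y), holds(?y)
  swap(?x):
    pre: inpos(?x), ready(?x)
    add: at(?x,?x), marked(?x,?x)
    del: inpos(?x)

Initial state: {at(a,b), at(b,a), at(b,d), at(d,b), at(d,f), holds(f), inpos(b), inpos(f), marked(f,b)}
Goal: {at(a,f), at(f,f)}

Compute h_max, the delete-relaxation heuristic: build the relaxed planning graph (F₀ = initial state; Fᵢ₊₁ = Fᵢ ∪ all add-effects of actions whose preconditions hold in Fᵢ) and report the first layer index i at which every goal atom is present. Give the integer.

F0 = init (9 atoms)
F1 = F0 ∪ {at(a,a), at(a,f), at(b,b), at(b,f), at(d,d), at(f,f), holds(b), marked(a,b), marked(b,a), marked(b,d), marked(d,b), ready(a), ready(b), ready(d), ready(f)}  (24 atoms)
goal ⊆ F1  ⇒  h_max = 1

1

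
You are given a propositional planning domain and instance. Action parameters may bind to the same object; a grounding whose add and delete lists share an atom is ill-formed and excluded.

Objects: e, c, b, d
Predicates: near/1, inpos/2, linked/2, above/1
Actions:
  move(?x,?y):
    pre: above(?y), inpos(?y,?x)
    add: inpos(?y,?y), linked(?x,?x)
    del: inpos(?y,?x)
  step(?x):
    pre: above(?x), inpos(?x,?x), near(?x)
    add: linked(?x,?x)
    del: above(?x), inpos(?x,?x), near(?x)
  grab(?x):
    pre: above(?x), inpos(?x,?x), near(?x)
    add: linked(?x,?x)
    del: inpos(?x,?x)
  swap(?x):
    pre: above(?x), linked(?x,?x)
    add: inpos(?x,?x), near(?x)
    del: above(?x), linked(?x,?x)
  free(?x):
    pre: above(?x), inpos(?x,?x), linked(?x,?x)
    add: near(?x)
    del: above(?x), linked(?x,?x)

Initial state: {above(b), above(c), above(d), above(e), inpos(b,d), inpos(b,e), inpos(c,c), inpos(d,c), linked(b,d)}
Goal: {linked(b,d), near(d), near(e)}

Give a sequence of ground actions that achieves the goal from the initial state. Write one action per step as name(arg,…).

1. move(e,b)  →  {above(b), above(c), above(d), above(e), inpos(b,b), inpos(b,d), inpos(c,c), inpos(d,c), linked(b,d), linked(e,e)}
2. move(d,b)  →  {above(b), above(c), above(d), above(e), inpos(b,b), inpos(c,c), inpos(d,c), linked(b,d), linked(d,d), linked(e,e)}
3. swap(e)  →  {above(b), above(c), above(d), inpos(b,b), inpos(c,c), inpos(d,c), inpos(e,e), linked(b,d), linked(d,d), near(e)}
4. swap(d)  →  {above(b), above(c), inpos(b,b), inpos(c,c), inpos(d,c), inpos(d,d), inpos(e,e), linked(b,d), near(d), near(e)}

move(e,b); move(d,b); swap(e); swap(d)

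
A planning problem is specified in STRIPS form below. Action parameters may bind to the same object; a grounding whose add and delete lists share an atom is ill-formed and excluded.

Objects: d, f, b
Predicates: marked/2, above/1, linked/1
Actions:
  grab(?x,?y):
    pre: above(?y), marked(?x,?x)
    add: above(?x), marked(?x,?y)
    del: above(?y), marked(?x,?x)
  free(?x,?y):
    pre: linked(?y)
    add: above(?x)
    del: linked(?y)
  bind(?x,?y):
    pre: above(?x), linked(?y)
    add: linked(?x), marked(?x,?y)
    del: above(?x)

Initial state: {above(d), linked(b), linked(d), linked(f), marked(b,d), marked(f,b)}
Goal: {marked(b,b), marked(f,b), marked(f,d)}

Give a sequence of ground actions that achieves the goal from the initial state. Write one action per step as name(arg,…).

1. free(f,f)  →  {above(d), above(f), linked(b), linked(d), marked(b,d), marked(f,b)}
2. bind(f,d)  →  {above(d), linked(b), linked(d), linked(f), marked(b,d), marked(f,b), marked(f,d)}
3. free(b,d)  →  {above(b), above(d), linked(b), linked(f), marked(b,d), marked(f,b), marked(f,d)}
4. bind(b,b)  →  {above(d), linked(b), linked(f), marked(b,b), marked(b,d), marked(f,b), marked(f,d)}

free(f,f); bind(f,d); free(b,d); bind(b,b)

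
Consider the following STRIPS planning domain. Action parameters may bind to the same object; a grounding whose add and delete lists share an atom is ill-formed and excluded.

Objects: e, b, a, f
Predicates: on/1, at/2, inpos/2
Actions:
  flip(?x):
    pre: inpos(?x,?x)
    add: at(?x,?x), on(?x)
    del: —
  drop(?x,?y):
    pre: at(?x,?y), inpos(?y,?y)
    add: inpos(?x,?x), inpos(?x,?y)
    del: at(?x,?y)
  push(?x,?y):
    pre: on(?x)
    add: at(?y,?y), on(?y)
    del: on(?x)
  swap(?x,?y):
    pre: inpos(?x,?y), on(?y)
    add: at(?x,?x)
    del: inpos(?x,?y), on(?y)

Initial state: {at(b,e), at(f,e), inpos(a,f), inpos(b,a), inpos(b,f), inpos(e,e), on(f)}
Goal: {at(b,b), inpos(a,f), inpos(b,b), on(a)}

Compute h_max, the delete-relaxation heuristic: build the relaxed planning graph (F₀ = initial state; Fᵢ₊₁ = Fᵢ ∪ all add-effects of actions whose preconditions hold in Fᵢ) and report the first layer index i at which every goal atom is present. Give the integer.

1

F0 = init (7 atoms)
F1 = F0 ∪ {at(a,a), at(b,b), at(e,e), inpos(b,b), inpos(b,e), inpos(f,e), inpos(f,f), on(a), on(b), on(e)}  (17 atoms)
goal ⊆ F1  ⇒  h_max = 1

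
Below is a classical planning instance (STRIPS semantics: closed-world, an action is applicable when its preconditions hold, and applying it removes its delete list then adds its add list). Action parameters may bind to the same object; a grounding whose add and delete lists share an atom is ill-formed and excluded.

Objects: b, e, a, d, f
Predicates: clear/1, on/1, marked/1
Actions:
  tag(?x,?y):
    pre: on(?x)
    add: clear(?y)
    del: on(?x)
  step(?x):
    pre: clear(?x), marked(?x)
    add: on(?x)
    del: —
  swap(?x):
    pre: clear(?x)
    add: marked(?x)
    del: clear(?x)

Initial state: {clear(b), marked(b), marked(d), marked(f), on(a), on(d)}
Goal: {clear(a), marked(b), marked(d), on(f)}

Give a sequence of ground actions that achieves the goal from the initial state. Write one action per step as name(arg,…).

1. tag(a,a)  →  {clear(a), clear(b), marked(b), marked(d), marked(f), on(d)}
2. tag(d,f)  →  {clear(a), clear(b), clear(f), marked(b), marked(d), marked(f)}
3. step(f)  →  {clear(a), clear(b), clear(f), marked(b), marked(d), marked(f), on(f)}

tag(a,a); tag(d,f); step(f)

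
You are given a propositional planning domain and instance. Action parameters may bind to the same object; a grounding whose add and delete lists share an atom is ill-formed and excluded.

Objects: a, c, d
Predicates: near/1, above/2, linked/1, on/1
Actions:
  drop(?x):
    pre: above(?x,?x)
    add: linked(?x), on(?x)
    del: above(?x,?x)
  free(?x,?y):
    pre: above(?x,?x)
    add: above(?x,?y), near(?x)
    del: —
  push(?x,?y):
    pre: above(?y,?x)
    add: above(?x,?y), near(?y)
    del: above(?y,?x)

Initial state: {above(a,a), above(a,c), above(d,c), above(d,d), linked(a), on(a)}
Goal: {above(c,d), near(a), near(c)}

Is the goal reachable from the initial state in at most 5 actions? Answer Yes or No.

1. push(c,a)  →  {above(a,a), above(c,a), above(d,c), above(d,d), linked(a), near(a), on(a)}
2. push(a,c)  →  {above(a,a), above(a,c), above(d,c), above(d,d), linked(a), near(a), near(c), on(a)}
3. push(c,d)  →  {above(a,a), above(a,c), above(c,d), above(d,d), linked(a), near(a), near(c), near(d), on(a)}
optimal plan length = 3; 3 ≤ 5

Yes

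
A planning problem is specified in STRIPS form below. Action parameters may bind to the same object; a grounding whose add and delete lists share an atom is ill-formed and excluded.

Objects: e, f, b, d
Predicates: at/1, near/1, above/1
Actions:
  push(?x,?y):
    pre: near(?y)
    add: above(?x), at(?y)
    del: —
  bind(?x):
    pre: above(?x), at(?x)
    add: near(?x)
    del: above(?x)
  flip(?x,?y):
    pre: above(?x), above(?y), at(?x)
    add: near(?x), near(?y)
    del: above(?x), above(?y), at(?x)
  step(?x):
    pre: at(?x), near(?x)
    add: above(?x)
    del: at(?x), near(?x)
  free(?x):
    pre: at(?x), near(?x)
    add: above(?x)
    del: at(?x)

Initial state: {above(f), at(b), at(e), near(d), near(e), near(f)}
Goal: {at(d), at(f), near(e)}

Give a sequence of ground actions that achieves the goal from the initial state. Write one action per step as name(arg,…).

push(e,f); push(e,d)

1. push(e,f)  →  {above(e), above(f), at(b), at(e), at(f), near(d), near(e), near(f)}
2. push(e,d)  →  {above(e), above(f), at(b), at(d), at(e), at(f), near(d), near(e), near(f)}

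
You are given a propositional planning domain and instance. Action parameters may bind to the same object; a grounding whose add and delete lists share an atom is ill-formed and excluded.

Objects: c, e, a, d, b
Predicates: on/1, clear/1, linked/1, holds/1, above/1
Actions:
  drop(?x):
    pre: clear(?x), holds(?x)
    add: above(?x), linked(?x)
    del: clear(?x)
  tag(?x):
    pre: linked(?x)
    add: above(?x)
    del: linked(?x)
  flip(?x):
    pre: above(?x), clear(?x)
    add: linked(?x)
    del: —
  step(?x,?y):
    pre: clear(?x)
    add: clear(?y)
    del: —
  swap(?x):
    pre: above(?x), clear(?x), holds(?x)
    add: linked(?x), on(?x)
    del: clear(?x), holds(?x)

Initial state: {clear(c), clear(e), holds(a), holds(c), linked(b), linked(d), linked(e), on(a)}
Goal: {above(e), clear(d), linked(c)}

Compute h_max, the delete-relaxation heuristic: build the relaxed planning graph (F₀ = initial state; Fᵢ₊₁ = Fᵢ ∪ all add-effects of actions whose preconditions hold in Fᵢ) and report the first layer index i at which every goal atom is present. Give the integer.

1

F0 = init (8 atoms)
F1 = F0 ∪ {above(b), above(c), above(d), above(e), clear(a), clear(b), clear(d), linked(c)}  (16 atoms)
goal ⊆ F1  ⇒  h_max = 1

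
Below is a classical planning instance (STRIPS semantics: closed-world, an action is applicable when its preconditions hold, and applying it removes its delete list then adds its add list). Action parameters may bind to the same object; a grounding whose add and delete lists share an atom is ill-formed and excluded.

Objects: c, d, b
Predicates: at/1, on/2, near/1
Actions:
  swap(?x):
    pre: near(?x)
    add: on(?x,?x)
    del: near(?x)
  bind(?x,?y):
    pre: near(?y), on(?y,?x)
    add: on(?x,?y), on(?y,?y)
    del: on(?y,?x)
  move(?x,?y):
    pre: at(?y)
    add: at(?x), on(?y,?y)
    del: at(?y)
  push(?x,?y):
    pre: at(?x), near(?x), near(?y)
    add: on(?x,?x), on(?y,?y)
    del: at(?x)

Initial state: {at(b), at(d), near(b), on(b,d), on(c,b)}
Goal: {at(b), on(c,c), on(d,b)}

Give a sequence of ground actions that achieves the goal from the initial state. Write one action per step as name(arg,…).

bind(d,b); move(c,d); move(d,c)

1. bind(d,b)  →  {at(b), at(d), near(b), on(b,b), on(c,b), on(d,b)}
2. move(c,d)  →  {at(b), at(c), near(b), on(b,b), on(c,b), on(d,b), on(d,d)}
3. move(d,c)  →  {at(b), at(d), near(b), on(b,b), on(c,b), on(c,c), on(d,b), on(d,d)}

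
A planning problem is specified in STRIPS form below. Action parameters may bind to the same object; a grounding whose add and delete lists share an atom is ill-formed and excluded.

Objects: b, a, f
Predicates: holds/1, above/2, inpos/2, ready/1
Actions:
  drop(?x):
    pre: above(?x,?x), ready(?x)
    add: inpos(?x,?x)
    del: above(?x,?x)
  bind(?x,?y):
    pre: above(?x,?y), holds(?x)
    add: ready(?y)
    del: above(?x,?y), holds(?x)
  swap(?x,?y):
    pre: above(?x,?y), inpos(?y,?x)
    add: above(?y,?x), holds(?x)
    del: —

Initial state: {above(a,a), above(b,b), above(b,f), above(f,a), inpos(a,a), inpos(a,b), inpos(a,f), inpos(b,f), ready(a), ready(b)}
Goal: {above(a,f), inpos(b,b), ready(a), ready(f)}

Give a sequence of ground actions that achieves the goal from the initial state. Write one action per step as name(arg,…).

drop(b); swap(a,a); swap(f,a); bind(a,f); swap(f,a)

1. drop(b)  →  {above(a,a), above(b,f), above(f,a), inpos(a,a), inpos(a,b), inpos(a,f), inpos(b,b), inpos(b,f), ready(a), ready(b)}
2. swap(a,a)  →  {above(a,a), above(b,f), above(f,a), holds(a), inpos(a,a), inpos(a,b), inpos(a,f), inpos(b,b), inpos(b,f), ready(a), ready(b)}
3. swap(f,a)  →  {above(a,a), above(a,f), above(b,f), above(f,a), holds(a), holds(f), inpos(a,a), inpos(a,b), inpos(a,f), inpos(b,b), inpos(b,f), ready(a), ready(b)}
4. bind(a,f)  →  {above(a,a), above(b,f), above(f,a), holds(f), inpos(a,a), inpos(a,b), inpos(a,f), inpos(b,b), inpos(b,f), ready(a), ready(b), ready(f)}
5. swap(f,a)  →  {above(a,a), above(a,f), above(b,f), above(f,a), holds(f), inpos(a,a), inpos(a,b), inpos(a,f), inpos(b,b), inpos(b,f), ready(a), ready(b), ready(f)}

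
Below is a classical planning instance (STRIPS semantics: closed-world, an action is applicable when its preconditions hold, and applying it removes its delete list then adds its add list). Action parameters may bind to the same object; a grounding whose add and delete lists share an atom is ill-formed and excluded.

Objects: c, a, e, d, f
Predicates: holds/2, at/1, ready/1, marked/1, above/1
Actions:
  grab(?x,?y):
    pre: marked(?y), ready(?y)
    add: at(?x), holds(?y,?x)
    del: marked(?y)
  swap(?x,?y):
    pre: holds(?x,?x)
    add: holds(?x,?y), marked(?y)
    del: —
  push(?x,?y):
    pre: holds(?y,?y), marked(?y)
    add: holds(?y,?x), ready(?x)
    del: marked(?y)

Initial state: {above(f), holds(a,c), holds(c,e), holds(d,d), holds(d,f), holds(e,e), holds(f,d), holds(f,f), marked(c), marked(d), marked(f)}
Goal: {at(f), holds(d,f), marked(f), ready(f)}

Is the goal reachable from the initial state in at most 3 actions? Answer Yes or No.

Yes

1. push(f,d)  →  {above(f), holds(a,c), holds(c,e), holds(d,d), holds(d,f), holds(e,e), holds(f,d), holds(f,f), marked(c), marked(f), ready(f)}
2. grab(f,f)  →  {above(f), at(f), holds(a,c), holds(c,e), holds(d,d), holds(d,f), holds(e,e), holds(f,d), holds(f,f), marked(c), ready(f)}
3. swap(e,f)  →  {above(f), at(f), holds(a,c), holds(c,e), holds(d,d), holds(d,f), holds(e,e), holds(e,f), holds(f,d), holds(f,f), marked(c), marked(f), ready(f)}
optimal plan length = 3; 3 ≤ 3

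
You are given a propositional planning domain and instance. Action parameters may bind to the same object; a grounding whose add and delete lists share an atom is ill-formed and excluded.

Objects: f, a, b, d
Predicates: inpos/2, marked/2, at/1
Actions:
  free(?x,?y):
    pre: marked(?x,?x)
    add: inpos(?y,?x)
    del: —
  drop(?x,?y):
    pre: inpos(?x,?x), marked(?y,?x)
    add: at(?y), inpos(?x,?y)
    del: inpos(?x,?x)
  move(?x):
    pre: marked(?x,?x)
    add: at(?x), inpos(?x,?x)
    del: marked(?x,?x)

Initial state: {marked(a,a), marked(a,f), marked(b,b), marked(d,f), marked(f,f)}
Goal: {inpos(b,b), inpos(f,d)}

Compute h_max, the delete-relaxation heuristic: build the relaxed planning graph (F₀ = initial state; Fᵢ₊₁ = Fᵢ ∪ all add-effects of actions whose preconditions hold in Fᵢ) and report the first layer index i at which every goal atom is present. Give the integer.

2

F0 = init (5 atoms)
F1 = F0 ∪ {at(a), at(b), at(f), inpos(a,a), inpos(a,b), inpos(a,f), inpos(b,a), inpos(b,b), inpos(b,f), inpos(d,a), inpos(d,b), inpos(d,f), inpos(f,a), inpos(f,b), inpos(f,f)}  (20 atoms)
F2 = F1 ∪ {at(d), inpos(f,d)}  (22 atoms)
goal ⊆ F2  ⇒  h_max = 2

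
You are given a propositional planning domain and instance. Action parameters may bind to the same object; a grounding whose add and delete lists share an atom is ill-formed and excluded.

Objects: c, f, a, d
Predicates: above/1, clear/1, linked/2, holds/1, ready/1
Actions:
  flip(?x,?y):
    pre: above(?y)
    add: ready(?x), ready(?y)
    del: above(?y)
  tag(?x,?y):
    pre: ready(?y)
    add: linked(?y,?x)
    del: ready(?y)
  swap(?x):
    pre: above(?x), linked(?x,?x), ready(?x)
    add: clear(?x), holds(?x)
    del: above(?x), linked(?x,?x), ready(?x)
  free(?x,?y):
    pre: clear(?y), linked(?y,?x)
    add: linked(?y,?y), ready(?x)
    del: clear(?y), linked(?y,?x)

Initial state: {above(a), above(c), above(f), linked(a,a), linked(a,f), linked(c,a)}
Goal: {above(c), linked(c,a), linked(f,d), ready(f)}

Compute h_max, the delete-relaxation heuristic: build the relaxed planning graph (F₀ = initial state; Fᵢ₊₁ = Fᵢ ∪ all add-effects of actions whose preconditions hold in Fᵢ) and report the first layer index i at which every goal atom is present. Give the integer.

F0 = init (6 atoms)
F1 = F0 ∪ {ready(a), ready(c), ready(d), ready(f)}  (10 atoms)
F2 = F1 ∪ {clear(a), holds(a), linked(a,c), linked(a,d), linked(c,c), linked(c,d), linked(c,f), linked(d,a), linked(d,c), linked(d,d), linked(d,f), linked(f,a), linked(f,c), linked(f,d), linked(f,f)}  (25 atoms)
goal ⊆ F2  ⇒  h_max = 2

2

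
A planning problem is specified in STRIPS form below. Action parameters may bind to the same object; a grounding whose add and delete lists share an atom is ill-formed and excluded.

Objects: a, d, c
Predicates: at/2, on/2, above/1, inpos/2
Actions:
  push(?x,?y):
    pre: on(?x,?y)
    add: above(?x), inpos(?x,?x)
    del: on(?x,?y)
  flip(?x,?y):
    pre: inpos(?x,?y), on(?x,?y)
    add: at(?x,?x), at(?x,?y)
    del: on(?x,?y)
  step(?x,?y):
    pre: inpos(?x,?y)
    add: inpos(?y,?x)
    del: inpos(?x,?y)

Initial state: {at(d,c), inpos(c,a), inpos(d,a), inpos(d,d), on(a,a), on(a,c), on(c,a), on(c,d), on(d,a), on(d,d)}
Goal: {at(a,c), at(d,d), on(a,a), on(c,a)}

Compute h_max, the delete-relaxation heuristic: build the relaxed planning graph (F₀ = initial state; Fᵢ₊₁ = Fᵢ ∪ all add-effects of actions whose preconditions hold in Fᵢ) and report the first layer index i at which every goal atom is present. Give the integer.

F0 = init (10 atoms)
F1 = F0 ∪ {above(a), above(c), above(d), at(c,a), at(c,c), at(d,a), at(d,d), inpos(a,a), inpos(a,c), inpos(a,d), inpos(c,c)}  (21 atoms)
F2 = F1 ∪ {at(a,a), at(a,c)}  (23 atoms)
goal ⊆ F2  ⇒  h_max = 2

2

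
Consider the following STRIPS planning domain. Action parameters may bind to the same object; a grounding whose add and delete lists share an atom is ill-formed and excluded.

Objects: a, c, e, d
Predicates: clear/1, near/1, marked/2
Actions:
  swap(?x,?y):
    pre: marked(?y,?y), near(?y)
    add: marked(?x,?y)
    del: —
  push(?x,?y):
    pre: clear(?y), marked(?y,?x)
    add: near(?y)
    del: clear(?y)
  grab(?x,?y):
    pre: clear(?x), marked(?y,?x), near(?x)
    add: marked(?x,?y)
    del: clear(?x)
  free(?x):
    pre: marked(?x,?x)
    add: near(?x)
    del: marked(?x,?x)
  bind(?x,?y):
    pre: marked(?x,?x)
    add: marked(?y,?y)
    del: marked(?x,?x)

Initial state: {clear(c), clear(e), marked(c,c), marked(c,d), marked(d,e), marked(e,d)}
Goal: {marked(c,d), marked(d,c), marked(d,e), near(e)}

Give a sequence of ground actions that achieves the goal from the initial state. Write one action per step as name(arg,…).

1. push(c,c)  →  {clear(e), marked(c,c), marked(c,d), marked(d,e), marked(e,d), near(c)}
2. swap(d,c)  →  {clear(e), marked(c,c), marked(c,d), marked(d,c), marked(d,e), marked(e,d), near(c)}
3. push(d,e)  →  {marked(c,c), marked(c,d), marked(d,c), marked(d,e), marked(e,d), near(c), near(e)}

push(c,c); swap(d,c); push(d,e)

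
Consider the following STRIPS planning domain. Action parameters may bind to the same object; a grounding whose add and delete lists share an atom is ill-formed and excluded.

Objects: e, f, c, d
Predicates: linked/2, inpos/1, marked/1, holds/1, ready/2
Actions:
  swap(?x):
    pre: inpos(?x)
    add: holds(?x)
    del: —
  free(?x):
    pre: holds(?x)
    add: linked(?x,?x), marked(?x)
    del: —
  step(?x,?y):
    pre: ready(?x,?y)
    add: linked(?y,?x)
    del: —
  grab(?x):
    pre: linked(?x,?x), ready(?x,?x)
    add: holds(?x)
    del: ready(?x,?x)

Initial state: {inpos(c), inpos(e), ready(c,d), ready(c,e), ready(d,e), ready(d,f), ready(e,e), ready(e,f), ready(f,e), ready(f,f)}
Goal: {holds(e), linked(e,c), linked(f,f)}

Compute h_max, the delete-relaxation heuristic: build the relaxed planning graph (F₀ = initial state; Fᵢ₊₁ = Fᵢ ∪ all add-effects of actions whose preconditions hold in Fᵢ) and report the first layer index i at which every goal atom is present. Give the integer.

1

F0 = init (10 atoms)
F1 = F0 ∪ {holds(c), holds(e), linked(d,c), linked(e,c), linked(e,d), linked(e,e), linked(e,f), linked(f,d), linked(f,e), linked(f,f)}  (20 atoms)
goal ⊆ F1  ⇒  h_max = 1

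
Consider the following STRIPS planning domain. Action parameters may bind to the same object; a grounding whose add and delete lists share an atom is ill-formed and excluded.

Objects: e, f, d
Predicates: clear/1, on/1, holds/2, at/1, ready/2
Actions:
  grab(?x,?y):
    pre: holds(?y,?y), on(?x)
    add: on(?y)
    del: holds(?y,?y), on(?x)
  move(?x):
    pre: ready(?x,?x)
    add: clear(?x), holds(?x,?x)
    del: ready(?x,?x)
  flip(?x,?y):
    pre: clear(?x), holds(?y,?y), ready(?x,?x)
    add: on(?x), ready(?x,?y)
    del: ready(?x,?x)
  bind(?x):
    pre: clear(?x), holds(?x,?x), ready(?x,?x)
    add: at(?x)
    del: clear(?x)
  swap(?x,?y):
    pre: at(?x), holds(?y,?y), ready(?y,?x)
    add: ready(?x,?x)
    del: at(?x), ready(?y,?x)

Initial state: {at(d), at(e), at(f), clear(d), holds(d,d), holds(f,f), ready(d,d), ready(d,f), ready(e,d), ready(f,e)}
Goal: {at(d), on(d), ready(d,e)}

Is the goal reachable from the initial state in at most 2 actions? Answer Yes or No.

No

1. swap(e,f)  →  {at(d), at(f), clear(d), holds(d,d), holds(f,f), ready(d,d), ready(d,f), ready(e,d), ready(e,e)}
2. move(e)  →  {at(d), at(f), clear(d), clear(e), holds(d,d), holds(e,e), holds(f,f), ready(d,d), ready(d,f), ready(e,d)}
3. flip(d,e)  →  {at(d), at(f), clear(d), clear(e), holds(d,d), holds(e,e), holds(f,f), on(d), ready(d,e), ready(d,f), ready(e,d)}
optimal plan length = 3; 3 > 2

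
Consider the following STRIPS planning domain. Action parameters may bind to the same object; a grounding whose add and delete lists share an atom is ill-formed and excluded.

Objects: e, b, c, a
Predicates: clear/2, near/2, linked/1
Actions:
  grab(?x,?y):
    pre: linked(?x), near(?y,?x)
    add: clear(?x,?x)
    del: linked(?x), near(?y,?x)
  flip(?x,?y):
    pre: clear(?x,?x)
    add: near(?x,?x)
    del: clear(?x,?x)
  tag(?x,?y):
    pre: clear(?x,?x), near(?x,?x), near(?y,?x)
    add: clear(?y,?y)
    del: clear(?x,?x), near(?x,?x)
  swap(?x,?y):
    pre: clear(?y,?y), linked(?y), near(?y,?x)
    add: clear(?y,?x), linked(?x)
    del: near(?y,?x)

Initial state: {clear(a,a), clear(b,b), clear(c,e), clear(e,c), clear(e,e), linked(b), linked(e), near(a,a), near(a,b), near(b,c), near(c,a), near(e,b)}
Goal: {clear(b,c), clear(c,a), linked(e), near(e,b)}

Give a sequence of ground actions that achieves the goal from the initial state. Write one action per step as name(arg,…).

1. tag(a,c)  →  {clear(b,b), clear(c,c), clear(c,e), clear(e,c), clear(e,e), linked(b), linked(e), near(a,b), near(b,c), near(c,a), near(e,b)}
2. swap(c,b)  →  {clear(b,b), clear(b,c), clear(c,c), clear(c,e), clear(e,c), clear(e,e), linked(b), linked(c), linked(e), near(a,b), near(c,a), near(e,b)}
3. swap(a,c)  →  {clear(b,b), clear(b,c), clear(c,a), clear(c,c), clear(c,e), clear(e,c), clear(e,e), linked(a), linked(b), linked(c), linked(e), near(a,b), near(e,b)}

tag(a,c); swap(c,b); swap(a,c)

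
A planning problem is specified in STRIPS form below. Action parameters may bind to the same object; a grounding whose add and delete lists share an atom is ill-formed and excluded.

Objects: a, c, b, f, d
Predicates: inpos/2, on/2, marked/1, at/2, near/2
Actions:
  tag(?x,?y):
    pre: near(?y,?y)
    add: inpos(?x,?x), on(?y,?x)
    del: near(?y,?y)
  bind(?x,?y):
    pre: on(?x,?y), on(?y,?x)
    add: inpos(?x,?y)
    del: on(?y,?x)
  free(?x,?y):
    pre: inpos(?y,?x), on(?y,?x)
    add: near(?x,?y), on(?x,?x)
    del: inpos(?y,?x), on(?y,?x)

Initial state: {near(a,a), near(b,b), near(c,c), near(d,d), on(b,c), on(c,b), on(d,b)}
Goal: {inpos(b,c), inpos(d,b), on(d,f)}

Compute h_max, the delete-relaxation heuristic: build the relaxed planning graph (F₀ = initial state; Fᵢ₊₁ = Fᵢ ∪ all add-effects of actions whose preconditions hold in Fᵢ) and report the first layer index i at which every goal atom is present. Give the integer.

F0 = init (7 atoms)
F1 = F0 ∪ {inpos(a,a), inpos(b,b), inpos(b,c), inpos(c,b), inpos(c,c), inpos(d,d), inpos(f,f), on(a,a), on(a,b), on(a,c), on(a,d), on(a,f), on(b,a), on(b,b), on(b,d), on(b,f), on(c,a), on(c,c), on(c,d), on(c,f), on(d,a), on(d,c), on(d,d), on(d,f)}  (31 atoms)
F2 = F1 ∪ {inpos(a,b), inpos(a,c), inpos(a,d), inpos(b,a), inpos(b,d), inpos(c,a), inpos(c,d), inpos(d,a), inpos(d,b), inpos(d,c), near(b,c), near(c,b)}  (43 atoms)
goal ⊆ F2  ⇒  h_max = 2

2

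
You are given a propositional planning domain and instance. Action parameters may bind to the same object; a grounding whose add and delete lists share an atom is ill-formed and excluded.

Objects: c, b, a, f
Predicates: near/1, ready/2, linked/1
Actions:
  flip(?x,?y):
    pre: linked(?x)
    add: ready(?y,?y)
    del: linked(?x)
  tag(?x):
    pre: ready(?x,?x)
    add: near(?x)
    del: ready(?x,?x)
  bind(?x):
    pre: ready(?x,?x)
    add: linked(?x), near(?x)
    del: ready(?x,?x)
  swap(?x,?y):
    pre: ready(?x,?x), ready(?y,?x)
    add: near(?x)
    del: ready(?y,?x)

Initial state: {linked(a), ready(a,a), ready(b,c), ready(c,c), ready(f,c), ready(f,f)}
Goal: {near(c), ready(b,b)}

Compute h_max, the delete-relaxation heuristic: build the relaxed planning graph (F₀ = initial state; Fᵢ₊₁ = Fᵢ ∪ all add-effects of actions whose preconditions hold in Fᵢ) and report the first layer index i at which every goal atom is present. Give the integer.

1

F0 = init (6 atoms)
F1 = F0 ∪ {linked(c), linked(f), near(a), near(c), near(f), ready(b,b)}  (12 atoms)
goal ⊆ F1  ⇒  h_max = 1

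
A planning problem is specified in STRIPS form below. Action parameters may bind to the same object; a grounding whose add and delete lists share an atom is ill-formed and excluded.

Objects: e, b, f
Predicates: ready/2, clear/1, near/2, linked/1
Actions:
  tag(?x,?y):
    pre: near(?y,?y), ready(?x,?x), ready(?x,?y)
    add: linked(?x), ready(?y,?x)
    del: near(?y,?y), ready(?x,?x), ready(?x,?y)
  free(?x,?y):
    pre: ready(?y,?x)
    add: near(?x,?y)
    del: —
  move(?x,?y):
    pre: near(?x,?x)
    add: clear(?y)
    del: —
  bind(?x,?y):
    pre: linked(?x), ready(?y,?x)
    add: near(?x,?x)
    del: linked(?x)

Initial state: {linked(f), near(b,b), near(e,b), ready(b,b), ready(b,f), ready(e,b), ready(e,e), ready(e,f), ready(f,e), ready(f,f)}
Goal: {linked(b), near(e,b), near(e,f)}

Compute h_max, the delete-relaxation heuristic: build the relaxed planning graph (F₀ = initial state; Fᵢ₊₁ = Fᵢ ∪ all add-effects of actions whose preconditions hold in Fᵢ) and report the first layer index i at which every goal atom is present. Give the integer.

2

F0 = init (10 atoms)
F1 = F0 ∪ {clear(b), clear(e), clear(f), linked(e), near(b,e), near(e,e), near(e,f), near(f,b), near(f,e), near(f,f), ready(b,e)}  (21 atoms)
F2 = F1 ∪ {linked(b), ready(f,b)}  (23 atoms)
goal ⊆ F2  ⇒  h_max = 2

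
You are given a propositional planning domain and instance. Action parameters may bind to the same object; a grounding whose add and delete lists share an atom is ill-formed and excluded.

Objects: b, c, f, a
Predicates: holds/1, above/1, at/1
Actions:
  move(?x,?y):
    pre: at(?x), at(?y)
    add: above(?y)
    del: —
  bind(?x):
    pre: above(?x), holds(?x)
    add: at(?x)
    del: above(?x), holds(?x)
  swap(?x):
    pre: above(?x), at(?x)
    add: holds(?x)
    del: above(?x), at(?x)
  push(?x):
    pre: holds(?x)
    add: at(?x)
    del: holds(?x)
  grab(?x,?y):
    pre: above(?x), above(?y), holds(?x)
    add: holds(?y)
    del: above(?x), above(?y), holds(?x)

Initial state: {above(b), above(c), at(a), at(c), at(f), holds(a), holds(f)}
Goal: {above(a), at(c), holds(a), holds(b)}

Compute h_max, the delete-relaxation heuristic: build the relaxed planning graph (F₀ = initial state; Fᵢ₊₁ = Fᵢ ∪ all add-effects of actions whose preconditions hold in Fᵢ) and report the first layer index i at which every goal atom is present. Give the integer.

F0 = init (7 atoms)
F1 = F0 ∪ {above(a), above(f), holds(c)}  (10 atoms)
F2 = F1 ∪ {holds(b)}  (11 atoms)
goal ⊆ F2  ⇒  h_max = 2

2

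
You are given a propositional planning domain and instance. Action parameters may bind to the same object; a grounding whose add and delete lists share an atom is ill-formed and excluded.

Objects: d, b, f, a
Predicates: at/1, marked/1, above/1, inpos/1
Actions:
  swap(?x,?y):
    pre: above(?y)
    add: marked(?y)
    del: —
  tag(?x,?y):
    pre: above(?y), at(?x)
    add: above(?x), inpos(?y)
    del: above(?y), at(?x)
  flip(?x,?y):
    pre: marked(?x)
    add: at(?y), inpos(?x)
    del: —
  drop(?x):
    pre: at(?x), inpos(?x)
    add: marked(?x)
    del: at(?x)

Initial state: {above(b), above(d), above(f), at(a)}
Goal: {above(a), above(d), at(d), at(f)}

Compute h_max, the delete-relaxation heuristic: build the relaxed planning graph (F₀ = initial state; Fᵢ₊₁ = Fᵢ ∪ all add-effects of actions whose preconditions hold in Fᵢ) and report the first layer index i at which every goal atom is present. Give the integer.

2

F0 = init (4 atoms)
F1 = F0 ∪ {above(a), inpos(b), inpos(d), inpos(f), marked(b), marked(d), marked(f)}  (11 atoms)
F2 = F1 ∪ {at(b), at(d), at(f), marked(a)}  (15 atoms)
goal ⊆ F2  ⇒  h_max = 2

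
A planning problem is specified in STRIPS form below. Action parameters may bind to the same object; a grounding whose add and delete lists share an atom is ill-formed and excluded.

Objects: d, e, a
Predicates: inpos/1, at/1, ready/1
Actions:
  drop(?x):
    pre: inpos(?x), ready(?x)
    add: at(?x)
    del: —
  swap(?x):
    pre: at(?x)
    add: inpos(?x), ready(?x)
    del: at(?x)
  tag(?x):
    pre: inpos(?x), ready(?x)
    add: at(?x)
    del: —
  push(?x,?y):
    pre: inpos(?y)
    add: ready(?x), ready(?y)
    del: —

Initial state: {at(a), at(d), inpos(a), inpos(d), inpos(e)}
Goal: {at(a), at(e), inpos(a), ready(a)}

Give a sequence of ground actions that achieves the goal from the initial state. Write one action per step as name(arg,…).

1. push(e,a)  →  {at(a), at(d), inpos(a), inpos(d), inpos(e), ready(a), ready(e)}
2. drop(e)  →  {at(a), at(d), at(e), inpos(a), inpos(d), inpos(e), ready(a), ready(e)}

push(e,a); drop(e)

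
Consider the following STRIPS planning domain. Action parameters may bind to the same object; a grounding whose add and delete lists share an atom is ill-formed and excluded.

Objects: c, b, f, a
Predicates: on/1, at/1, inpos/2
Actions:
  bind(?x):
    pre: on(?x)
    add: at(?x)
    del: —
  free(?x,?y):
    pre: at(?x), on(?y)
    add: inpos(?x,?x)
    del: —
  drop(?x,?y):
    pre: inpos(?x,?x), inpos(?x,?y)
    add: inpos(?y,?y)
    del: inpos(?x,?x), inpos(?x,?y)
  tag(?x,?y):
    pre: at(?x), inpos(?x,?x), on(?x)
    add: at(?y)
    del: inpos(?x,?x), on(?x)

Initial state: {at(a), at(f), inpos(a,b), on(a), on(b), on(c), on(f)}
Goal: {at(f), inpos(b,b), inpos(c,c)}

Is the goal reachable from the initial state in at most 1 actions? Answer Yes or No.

1. bind(c)  →  {at(a), at(c), at(f), inpos(a,b), on(a), on(b), on(c), on(f)}
2. bind(b)  →  {at(a), at(b), at(c), at(f), inpos(a,b), on(a), on(b), on(c), on(f)}
3. free(c,c)  →  {at(a), at(b), at(c), at(f), inpos(a,b), inpos(c,c), on(a), on(b), on(c), on(f)}
4. free(b,c)  →  {at(a), at(b), at(c), at(f), inpos(a,b), inpos(b,b), inpos(c,c), on(a), on(b), on(c), on(f)}
optimal plan length = 4; 4 > 1

No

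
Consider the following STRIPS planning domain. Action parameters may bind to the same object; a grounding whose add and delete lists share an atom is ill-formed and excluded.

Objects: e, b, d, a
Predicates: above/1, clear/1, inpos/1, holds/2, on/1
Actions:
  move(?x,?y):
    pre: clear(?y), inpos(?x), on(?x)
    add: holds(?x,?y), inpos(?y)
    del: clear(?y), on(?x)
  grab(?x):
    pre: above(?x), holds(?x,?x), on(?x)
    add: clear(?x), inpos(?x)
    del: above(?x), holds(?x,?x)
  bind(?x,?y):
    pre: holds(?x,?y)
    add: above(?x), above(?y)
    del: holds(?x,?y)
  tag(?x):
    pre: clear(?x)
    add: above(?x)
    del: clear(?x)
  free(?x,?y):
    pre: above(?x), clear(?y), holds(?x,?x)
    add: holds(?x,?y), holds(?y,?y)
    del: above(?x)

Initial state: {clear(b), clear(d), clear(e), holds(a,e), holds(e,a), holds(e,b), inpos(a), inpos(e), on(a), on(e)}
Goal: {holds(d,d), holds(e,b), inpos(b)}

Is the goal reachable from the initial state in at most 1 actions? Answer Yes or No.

No

1. move(e,e)  →  {clear(b), clear(d), holds(a,e), holds(e,a), holds(e,b), holds(e,e), inpos(a), inpos(e), on(a)}
2. move(a,b)  →  {clear(d), holds(a,b), holds(a,e), holds(e,a), holds(e,b), holds(e,e), inpos(a), inpos(b), inpos(e)}
3. bind(e,a)  →  {above(a), above(e), clear(d), holds(a,b), holds(a,e), holds(e,b), holds(e,e), inpos(a), inpos(b), inpos(e)}
4. free(e,d)  →  {above(a), clear(d), holds(a,b), holds(a,e), holds(d,d), holds(e,b), holds(e,d), holds(e,e), inpos(a), inpos(b), inpos(e)}
optimal plan length = 4; 4 > 1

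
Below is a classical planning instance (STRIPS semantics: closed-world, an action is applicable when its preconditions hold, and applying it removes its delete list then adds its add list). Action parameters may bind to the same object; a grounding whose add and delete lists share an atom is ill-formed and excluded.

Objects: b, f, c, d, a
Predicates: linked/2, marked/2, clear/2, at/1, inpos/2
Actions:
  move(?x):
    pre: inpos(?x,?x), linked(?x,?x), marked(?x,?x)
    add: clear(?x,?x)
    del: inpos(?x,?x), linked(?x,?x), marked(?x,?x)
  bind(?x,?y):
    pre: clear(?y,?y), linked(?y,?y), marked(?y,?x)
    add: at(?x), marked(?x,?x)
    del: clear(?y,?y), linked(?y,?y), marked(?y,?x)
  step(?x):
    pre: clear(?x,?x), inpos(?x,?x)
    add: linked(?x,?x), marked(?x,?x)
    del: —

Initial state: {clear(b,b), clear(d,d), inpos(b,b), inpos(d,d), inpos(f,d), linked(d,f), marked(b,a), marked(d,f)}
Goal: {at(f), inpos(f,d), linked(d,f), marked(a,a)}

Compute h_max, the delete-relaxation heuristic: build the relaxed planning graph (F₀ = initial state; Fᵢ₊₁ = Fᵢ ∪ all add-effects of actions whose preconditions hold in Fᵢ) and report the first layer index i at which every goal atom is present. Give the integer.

2

F0 = init (8 atoms)
F1 = F0 ∪ {linked(b,b), linked(d,d), marked(b,b), marked(d,d)}  (12 atoms)
F2 = F1 ∪ {at(a), at(f), marked(a,a), marked(f,f)}  (16 atoms)
goal ⊆ F2  ⇒  h_max = 2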